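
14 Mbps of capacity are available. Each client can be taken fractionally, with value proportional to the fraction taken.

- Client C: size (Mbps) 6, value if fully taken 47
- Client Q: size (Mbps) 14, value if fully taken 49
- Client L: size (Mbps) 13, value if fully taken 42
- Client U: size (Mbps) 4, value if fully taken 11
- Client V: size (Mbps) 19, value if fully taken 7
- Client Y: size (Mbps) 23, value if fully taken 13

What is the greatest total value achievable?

75

Sort by value density: Client C 47/6≈7.83, Client Q 49/14≈3.5, Client L 42/13≈3.23, Client U 11/4≈2.75, Client Y 13/23≈0.565, Client V 7/19≈0.368.
All 6 Mbps of Client C fit (value 47) — 8 remain.
Only 8 Mbps remain; take 8/14 of Client Q for value 49×8/14 = 28.
Total value = 75.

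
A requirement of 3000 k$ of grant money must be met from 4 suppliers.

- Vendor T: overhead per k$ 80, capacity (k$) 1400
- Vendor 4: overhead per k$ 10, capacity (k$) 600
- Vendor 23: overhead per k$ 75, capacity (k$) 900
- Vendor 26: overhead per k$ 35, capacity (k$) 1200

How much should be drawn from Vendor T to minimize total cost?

300

Use suppliers in increasing cost order.
Vendor 4 (10): use full 600 ; 2400 k$ to go.
Take 1200 from Vendor 26 at 35 ; need 1200 more.
Take 900 from Vendor 23 at 75 ; need 300 more.
Vendor T at 80: take 300 of its 1400 ; requirement met.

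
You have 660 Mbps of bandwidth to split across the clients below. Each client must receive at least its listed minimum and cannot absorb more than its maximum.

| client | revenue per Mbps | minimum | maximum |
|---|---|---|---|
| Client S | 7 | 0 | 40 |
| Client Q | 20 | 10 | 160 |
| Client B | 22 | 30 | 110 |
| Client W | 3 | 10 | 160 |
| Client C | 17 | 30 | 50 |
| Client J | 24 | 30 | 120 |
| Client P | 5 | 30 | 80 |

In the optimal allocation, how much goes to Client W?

Meeting every minimum uses 0+10+30+10+30+30+30 = 140 Mbps, leaving 520.
Highest revenue per Mbps first: Client J 24 > Client B 22 > Client Q 20 > Client C 17 > Client S 7 > Client P 5 > Client W 3.
Client J takes 90 more to reach its cap of 120 ; 430 left.
Client B: +80 to 110 (cap) ; 350 left.
Client Q: +150 to 160 (cap) ; 200 left.
Give Client C 20 more to hit its cap of 50 ; 180 left.
Client S: +40 to 40 (cap) ; 140 left.
Client P takes 50 more to reach its cap of 80 ; 90 left.
Client W: +90 (room for 150) → 100. Pool exhausted.

100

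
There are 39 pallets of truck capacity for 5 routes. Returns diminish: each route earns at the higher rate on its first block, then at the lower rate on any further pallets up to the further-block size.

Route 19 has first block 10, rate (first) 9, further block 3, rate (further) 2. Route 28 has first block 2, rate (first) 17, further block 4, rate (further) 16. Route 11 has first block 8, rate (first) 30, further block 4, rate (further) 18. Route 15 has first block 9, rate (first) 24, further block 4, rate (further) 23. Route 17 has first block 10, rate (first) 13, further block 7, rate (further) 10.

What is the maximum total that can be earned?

Rank every tier by rate: Route 11/tier1 30 > Route 15/tier1 24 > Route 15/tier2 23 > Route 11/tier2 18 > Route 28/tier1 17 > Route 28/tier2 16 > Route 17/tier1 13 > Route 17/tier2 10 > Route 19/tier1 9 > Route 19/tier2 2.
Route 11 tier1 at 30: fill all 8 — 31 left.
Fill Route 15 tier1 block (9 at 24) — 22 left.
Fill Route 15 tier2 block (4 at 23) — 18 left.
Route 11/tier2 (18): +4 — 14 left.
Route 28/tier1 (17): +2 — 12 left.
Route 28 tier2 at 16: fill all 4 — 8 left.
8 remain; put them into Route 17 tier1 at 13.
Total = 30×8 + 24×9 + 23×4 + 18×4 + 17×2 + 16×4 + 13×8 = 822.

822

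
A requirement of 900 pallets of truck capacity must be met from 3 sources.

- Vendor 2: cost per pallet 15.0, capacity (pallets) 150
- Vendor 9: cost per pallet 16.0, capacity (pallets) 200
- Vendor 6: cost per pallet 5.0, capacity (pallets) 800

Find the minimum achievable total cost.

5500

Use sources in increasing cost order.
Take 800 from Vendor 6 at 5.0 ; need 100 more.
Take 100 from Vendor 2 at 15.0 to finish.
Vendor 9: unused.
Cost = 800×5.0 + 100×15.0 = 5500.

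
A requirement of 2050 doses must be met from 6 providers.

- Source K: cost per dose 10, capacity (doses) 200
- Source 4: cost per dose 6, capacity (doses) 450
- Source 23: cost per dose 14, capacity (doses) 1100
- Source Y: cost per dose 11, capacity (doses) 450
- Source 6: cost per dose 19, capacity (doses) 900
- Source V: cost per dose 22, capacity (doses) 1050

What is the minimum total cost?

22950

Fill from the cheapest provider first.
Take 450 from Source 4 at 6 — need 1600 more.
Source K (10): use full 200 — 1400 doses to go.
Source Y (11): use full 450 — 950 doses to go.
Take 950 from Source 23 at 14 to finish.
Source 6, Source V: unused.
Cost = 450×6 + 200×10 + 450×11 + 950×14 = 22950.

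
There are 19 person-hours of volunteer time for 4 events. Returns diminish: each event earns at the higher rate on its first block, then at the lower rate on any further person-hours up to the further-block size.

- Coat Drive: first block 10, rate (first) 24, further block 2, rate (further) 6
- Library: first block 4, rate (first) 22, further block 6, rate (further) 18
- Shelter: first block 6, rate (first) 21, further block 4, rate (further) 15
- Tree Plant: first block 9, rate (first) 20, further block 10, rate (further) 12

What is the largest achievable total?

433

Rank every tier by rate: Coat Drive/first 24 > Library/first 22 > Shelter/first 21 > Tree Plant/first 20 > Library/second 18 > Shelter/second 15 > Tree Plant/second 12 > Coat Drive/second 6.
Coat Drive first at 24: fill all 10 ; 9 left.
Library first at 22: fill all 4 ; 5 left.
5 remain; put them into Shelter first at 21.
Total = 24×10 + 22×4 + 21×5 = 433.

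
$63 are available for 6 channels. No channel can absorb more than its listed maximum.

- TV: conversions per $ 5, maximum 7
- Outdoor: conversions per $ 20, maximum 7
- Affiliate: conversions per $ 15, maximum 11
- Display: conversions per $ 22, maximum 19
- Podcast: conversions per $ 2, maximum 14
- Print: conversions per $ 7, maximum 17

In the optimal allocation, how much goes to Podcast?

2

Rank by conversions per $: Display 22 > Outdoor 20 > Affiliate 15 > Print 7 > TV 5 > Podcast 2.
Display: +19 to 19 (cap) ; 44 left.
Outdoor takes 7 to reach its cap of 7 ; 37 left.
Affiliate takes 11 to reach its cap of 11 ; 26 left.
Print: +17 to 17 (cap) ; 9 left.
Give TV 7 to hit its cap of 7 ; 2 left.
Podcast has room for 14 but only 2 remain, so it gets 2.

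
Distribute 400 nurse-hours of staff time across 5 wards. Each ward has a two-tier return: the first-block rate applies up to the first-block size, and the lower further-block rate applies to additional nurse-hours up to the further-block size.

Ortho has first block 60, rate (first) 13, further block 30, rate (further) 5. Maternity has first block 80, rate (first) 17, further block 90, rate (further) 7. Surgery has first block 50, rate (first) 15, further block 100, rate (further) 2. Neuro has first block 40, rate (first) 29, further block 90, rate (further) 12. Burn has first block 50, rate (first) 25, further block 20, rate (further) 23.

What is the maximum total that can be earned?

6910

Treat each block as its own option and order by rate: Neuro/T1 29 > Burn/T1 25 > Burn/T2 23 > Maternity/T1 17 > Surgery/T1 15 > Ortho/T1 13 > Neuro/T2 12 > Maternity/T2 7 > Ortho/T2 5 > Surgery/T2 2.
Neuro/T1 (29): +40 ; 360 left.
Fill Burn T1 block (50 at 25) ; 310 left.
Fill Burn T2 block (20 at 23) ; 290 left.
Maternity T1 at 17: fill all 80 ; 210 left.
Surgery T1 at 15: fill all 50 ; 160 left.
Ortho T1 at 13: fill all 60 ; 100 left.
Neuro/T2 (12): +90 ; 10 left.
10 remain; put them into Maternity T2 at 7.
Total = 29×40 + 25×50 + 23×20 + 17×80 + 15×50 + 13×60 + 12×90 + 7×10 = 6910.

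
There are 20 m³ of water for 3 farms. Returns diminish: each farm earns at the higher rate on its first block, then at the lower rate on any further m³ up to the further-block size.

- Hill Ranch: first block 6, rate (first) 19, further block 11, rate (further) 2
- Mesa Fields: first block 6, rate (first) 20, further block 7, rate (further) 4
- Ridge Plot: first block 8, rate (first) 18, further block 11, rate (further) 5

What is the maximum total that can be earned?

Rank every tier by rate: Mesa Fields/first 20 > Hill Ranch/first 19 > Ridge Plot/first 18 > Ridge Plot/second 5 > Mesa Fields/second 4 > Hill Ranch/second 2.
Mesa Fields first at 20: fill all 6 ; 14 left.
Hill Ranch first at 19: fill all 6 ; 8 left.
Ridge Plot/first (18): +8 ; 0 left.
Total = 20×6 + 19×6 + 18×8 = 378.

378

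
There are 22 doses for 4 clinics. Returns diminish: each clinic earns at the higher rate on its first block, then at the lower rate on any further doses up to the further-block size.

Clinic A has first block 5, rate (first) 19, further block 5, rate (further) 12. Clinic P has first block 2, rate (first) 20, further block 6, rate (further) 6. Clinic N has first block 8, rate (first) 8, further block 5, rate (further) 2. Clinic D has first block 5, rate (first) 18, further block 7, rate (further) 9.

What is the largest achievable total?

Rank every tier by rate: Clinic P/first 20 > Clinic A/first 19 > Clinic D/first 18 > Clinic A/second 12 > Clinic D/second 9 > Clinic N/first 8 > Clinic P/second 6 > Clinic N/second 2.
Clinic P first at 20: fill all 2 ; 20 left.
Clinic A first at 19: fill all 5 ; 15 left.
Fill Clinic D first block (5 at 18) ; 10 left.
Clinic A/second (12): +5 ; 5 left.
Clinic D/second: +5 of 7 at 9; pool empty.
Total = 20×2 + 19×5 + 18×5 + 12×5 + 9×5 = 330.

330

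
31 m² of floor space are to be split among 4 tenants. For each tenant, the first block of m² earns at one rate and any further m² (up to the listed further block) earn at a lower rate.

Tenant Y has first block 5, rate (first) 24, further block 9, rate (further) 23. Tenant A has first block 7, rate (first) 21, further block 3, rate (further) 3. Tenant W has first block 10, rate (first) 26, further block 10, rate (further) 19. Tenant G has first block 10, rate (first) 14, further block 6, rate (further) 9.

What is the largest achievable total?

734

Treat each block as its own option and order by rate: Tenant W/T1 26 > Tenant Y/T1 24 > Tenant Y/T2 23 > Tenant A/T1 21 > Tenant W/T2 19 > Tenant G/T1 14 > Tenant G/T2 9 > Tenant A/T2 3.
Tenant W/T1 (26): +10 — 21 left.
Fill Tenant Y T1 block (5 at 24) — 16 left.
Tenant Y T2 at 23: fill all 9 — 7 left.
Fill Tenant A T1 block (7 at 21) — 0 left.
Total = 26×10 + 24×5 + 23×9 + 21×7 = 734.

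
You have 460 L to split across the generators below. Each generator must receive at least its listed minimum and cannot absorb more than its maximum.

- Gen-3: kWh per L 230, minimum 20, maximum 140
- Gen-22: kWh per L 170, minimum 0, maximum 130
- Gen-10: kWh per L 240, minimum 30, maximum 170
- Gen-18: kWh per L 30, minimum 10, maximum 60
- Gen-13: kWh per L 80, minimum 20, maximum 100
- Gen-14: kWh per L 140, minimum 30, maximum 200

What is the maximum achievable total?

94400

Meeting every minimum uses 20+0+30+10+20+30 = 110 L, leaving 350.
Rank by kWh per L: Gen-10 240 > Gen-3 230 > Gen-22 170 > Gen-14 140 > Gen-13 80 > Gen-18 30.
Gen-10 takes 140 more to reach its cap of 170 ; 210 left.
Give Gen-3 120 more to hit its cap of 140 ; 90 left.
Gen-22: +90 (room for 130) → 90. Pool exhausted.
Total = 230×140 + 170×90 + 240×170 + 30×10 + 80×20 + 140×30 = 94400.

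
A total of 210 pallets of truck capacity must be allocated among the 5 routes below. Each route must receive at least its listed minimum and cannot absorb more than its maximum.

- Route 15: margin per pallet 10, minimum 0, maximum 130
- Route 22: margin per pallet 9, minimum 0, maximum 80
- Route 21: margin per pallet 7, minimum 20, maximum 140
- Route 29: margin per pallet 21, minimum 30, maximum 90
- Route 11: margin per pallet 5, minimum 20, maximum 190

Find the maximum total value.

Meeting every minimum uses 0+0+20+30+20 = 70 pallets, leaving 140.
Highest margin per pallet first: Route 29 21 > Route 15 10 > Route 22 9 > Route 21 7 > Route 11 5.
Route 29 takes 60 more to reach its cap of 90 ; 80 left.
Route 15 has room for 130 more but only 80 remain, so it gets 80.
Total = 10×80 + 7×20 + 21×90 + 5×20 = 2930.

2930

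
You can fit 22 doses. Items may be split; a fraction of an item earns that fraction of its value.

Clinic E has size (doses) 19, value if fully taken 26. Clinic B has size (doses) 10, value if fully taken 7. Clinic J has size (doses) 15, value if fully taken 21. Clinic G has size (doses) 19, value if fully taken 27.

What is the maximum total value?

31.2

Best value per unit of size first: Clinic G 27/19≈1.42, Clinic J 21/15≈1.4, Clinic E 26/19≈1.37, Clinic B 7/10≈0.7.
All 19 doses of Clinic G fit (value 27) → 3 remain.
Fill the last 3 doses with part of Clinic J: 3/15 of it earns 4.2.
Total value = 31.2.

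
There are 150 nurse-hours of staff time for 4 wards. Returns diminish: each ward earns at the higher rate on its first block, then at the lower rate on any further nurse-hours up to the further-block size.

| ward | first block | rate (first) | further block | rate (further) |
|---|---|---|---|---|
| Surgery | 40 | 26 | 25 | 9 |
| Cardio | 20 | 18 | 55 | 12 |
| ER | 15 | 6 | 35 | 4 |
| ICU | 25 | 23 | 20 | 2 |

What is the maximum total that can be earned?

2725

Treat each block as its own option and order by rate: Surgery/first 26 > ICU/first 23 > Cardio/first 18 > Cardio/second 12 > Surgery/second 9 > ER/first 6 > ER/second 4 > ICU/second 2.
Surgery/first (26): +40 — 110 left.
Fill ICU first block (25 at 23) — 85 left.
Fill Cardio first block (20 at 18) — 65 left.
Fill Cardio second block (55 at 12) — 10 left.
10 remain; put them into Surgery second at 9.
Total = 26×40 + 23×25 + 18×20 + 12×55 + 9×10 = 2725.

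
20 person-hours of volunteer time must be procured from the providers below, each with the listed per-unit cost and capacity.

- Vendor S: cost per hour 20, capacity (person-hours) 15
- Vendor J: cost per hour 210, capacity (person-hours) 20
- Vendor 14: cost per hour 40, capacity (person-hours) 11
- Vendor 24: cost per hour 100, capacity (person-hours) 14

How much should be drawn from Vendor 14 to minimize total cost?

5

Cheapest first:
Take 15 from Vendor S at 20 — need 5 more.
Vendor 14 (40): take the remaining 5 — done.
Vendor 24, Vendor J: unused.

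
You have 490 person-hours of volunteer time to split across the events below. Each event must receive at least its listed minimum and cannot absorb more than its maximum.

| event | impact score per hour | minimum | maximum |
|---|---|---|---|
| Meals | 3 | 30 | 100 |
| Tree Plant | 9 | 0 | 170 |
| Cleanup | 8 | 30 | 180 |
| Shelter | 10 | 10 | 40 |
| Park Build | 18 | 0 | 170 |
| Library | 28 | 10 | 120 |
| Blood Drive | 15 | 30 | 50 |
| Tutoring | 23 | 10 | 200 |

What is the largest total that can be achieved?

10100

Meeting every minimum uses 30+0+30+10+0+10+30+10 = 120 person-hours, leaving 370.
Order the events by impact score per hour: Library 28 > Tutoring 23 > Park Build 18 > Blood Drive 15 > Shelter 10 > Tree Plant 9 > Cleanup 8 > Meals 3.
Library: +110 to 120 (cap) — 260 left.
Tutoring: +190 to 200 (cap) — 70 left.
Park Build has room for 170 more but only 70 remain, so it gets 70.
Total = 3×30 + 8×30 + 10×10 + 18×70 + 28×120 + 15×30 + 23×200 = 10100.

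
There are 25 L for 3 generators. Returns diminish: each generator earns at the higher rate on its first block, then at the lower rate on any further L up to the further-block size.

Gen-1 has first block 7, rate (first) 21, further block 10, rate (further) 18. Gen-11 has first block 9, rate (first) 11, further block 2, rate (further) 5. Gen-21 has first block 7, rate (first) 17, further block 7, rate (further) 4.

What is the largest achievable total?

457

Order all 6 blocks by rate: Gen-1/first 21 > Gen-1/second 18 > Gen-21/first 17 > Gen-11/first 11 > Gen-11/second 5 > Gen-21/second 4.
Fill Gen-1 first block (7 at 21) → 18 left.
Gen-1/second (18): +10 → 8 left.
Gen-21 first at 17: fill all 7 → 1 left.
Gen-11/first: +1 of 9 at 11; pool empty.
Total = 21×7 + 18×10 + 17×7 + 11×1 = 457.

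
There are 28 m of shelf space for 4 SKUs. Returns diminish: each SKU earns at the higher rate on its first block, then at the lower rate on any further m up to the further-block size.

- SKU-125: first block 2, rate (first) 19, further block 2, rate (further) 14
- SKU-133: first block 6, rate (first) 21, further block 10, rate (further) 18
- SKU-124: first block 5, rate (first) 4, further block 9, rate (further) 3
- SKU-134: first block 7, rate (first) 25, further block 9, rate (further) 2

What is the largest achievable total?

Order all 8 blocks by rate: SKU-134/T1 25 > SKU-133/T1 21 > SKU-125/T1 19 > SKU-133/T2 18 > SKU-125/T2 14 > SKU-124/T1 4 > SKU-124/T2 3 > SKU-134/T2 2.
Fill SKU-134 T1 block (7 at 25) → 21 left.
SKU-133/T1 (21): +6 → 15 left.
SKU-125 T1 at 19: fill all 2 → 13 left.
SKU-133/T2 (18): +10 → 3 left.
SKU-125/T2 (14): +2 → 1 left.
SKU-124 T1 at 4: only 1 left, fill 1.
Total = 25×7 + 21×6 + 19×2 + 18×10 + 14×2 + 4×1 = 551.

551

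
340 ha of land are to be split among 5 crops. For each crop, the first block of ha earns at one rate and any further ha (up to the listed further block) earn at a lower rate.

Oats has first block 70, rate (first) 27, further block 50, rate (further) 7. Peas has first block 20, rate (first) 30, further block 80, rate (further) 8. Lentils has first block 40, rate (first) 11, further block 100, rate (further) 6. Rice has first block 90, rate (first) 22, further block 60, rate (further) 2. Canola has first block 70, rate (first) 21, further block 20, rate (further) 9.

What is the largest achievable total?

6800

Order all 10 blocks by rate: Peas/tier1 30 > Oats/tier1 27 > Rice/tier1 22 > Canola/tier1 21 > Lentils/tier1 11 > Canola/tier2 9 > Peas/tier2 8 > Oats/tier2 7 > Lentils/tier2 6 > Rice/tier2 2.
Peas tier1 at 30: fill all 20 ; 320 left.
Oats tier1 at 27: fill all 70 ; 250 left.
Rice/tier1 (22): +90 ; 160 left.
Canola/tier1 (21): +70 ; 90 left.
Fill Lentils tier1 block (40 at 11) ; 50 left.
Canola/tier2 (9): +20 ; 30 left.
Peas/tier2: +30 of 80 at 8; pool empty.
Total = 30×20 + 27×70 + 22×90 + 21×70 + 11×40 + 9×20 + 8×30 = 6800.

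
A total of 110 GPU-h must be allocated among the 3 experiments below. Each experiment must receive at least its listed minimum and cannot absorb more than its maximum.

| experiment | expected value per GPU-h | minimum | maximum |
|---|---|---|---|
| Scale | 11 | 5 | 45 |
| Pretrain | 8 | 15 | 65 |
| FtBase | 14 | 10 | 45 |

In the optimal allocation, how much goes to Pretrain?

20

Meeting every minimum uses 5+15+10 = 30 GPU-h, leaving 80.
Order the experiments by expected value per GPU-h: FtBase 14 > Scale 11 > Pretrain 8.
FtBase takes 35 more to reach its cap of 45 ; 45 left.
Scale takes 40 more to reach its cap of 45 ; 5 left.
Pretrain has room for 50 more but only 5 remain, so it gets 20.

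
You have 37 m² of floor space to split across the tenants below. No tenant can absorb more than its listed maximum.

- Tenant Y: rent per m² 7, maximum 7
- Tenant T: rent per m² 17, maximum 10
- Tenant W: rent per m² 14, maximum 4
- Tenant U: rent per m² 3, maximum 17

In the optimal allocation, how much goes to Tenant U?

Rank by rent per m²: Tenant T 17 > Tenant W 14 > Tenant Y 7 > Tenant U 3.
Give Tenant T 10 to hit its cap of 10 → 27 left.
Tenant W: +4 to 4 (cap) → 23 left.
Give Tenant Y 7 to hit its cap of 7 → 16 left.
Tenant U: +16 (room for 17) → 16. Pool exhausted.

16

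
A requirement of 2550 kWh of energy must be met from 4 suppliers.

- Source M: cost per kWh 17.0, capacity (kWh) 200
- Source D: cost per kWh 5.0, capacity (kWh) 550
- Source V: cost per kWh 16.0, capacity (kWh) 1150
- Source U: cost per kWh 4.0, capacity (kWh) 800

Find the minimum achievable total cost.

25200

Cheapest first:
Source U (4.0): use full 800 → 1750 kWh to go.
Source D at 5.0: take all 550 kWh → 1200 still needed.
Source V (16.0): use full 1150 → 50 kWh to go.
Take 50 from Source M at 17.0 to finish.
Cost = 800×4.0 + 550×5.0 + 1150×16.0 + 50×17.0 = 25200.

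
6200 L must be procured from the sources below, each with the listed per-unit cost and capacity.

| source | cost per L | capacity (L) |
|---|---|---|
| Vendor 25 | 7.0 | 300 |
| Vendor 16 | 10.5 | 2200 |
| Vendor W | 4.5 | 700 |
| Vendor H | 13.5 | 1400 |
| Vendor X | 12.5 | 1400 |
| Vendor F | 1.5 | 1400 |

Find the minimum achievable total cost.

Use sources in increasing cost order.
Vendor F at 1.5: take all 1400 L — 4800 still needed.
Take 700 from Vendor W at 4.5 — need 4100 more.
Vendor 25 at 7.0: take all 300 L — 3800 still needed.
Take 2200 from Vendor 16 at 10.5 — need 1600 more.
Vendor X (12.5): use full 1400 — 200 L to go.
Take 200 from Vendor H at 13.5 to finish.
Cost = 1400×1.5 + 700×4.5 + 300×7.0 + 2200×10.5 + 1400×12.5 + 200×13.5 = 50650.

50650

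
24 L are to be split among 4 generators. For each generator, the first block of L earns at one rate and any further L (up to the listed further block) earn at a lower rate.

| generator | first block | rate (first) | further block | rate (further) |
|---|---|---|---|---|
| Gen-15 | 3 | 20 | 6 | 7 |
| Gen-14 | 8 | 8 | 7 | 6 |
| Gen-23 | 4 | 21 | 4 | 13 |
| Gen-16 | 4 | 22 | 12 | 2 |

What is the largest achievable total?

Rank every tier by rate: Gen-16/tier1 22 > Gen-23/tier1 21 > Gen-15/tier1 20 > Gen-23/tier2 13 > Gen-14/tier1 8 > Gen-15/tier2 7 > Gen-14/tier2 6 > Gen-16/tier2 2.
Gen-16/tier1 (22): +4 — 20 left.
Gen-23/tier1 (21): +4 — 16 left.
Fill Gen-15 tier1 block (3 at 20) — 13 left.
Fill Gen-23 tier2 block (4 at 13) — 9 left.
Gen-14/tier1 (8): +8 — 1 left.
1 remain; put them into Gen-15 tier2 at 7.
Total = 22×4 + 21×4 + 20×3 + 13×4 + 8×8 + 7×1 = 355.

355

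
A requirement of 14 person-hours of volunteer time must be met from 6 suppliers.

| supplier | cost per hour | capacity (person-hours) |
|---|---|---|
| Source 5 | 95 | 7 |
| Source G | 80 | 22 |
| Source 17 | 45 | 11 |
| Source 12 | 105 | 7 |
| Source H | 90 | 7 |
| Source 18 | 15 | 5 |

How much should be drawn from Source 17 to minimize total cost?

Use suppliers in increasing cost order.
Source 18 at 15: take all 5 person-hours — 9 still needed.
Source 17 (45): take the remaining 9 — done.
Source G, Source H, Source 5, Source 12: unused.

9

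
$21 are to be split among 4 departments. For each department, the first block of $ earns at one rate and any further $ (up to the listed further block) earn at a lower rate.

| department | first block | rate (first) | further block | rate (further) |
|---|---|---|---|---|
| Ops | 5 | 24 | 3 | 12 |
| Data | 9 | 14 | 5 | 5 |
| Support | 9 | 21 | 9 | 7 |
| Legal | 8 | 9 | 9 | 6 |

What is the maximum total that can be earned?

Rank every tier by rate: Ops/first 24 > Support/first 21 > Data/first 14 > Ops/second 12 > Legal/first 9 > Support/second 7 > Legal/second 6 > Data/second 5.
Fill Ops first block (5 at 24) → 16 left.
Support first at 21: fill all 9 → 7 left.
Data first at 14: only 7 left, fill 7.
Total = 24×5 + 21×9 + 14×7 = 407.

407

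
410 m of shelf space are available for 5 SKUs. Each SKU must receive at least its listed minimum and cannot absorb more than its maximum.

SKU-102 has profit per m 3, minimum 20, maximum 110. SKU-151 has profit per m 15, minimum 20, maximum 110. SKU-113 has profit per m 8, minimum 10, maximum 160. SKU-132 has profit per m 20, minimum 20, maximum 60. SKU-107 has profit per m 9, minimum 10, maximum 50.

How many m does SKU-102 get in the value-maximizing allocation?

Meeting every minimum uses 20+20+10+20+10 = 80 m, leaving 330.
Order the SKUs by profit per m: SKU-132 20 > SKU-151 15 > SKU-107 9 > SKU-113 8 > SKU-102 3.
SKU-132 takes 40 more to reach its cap of 60 ; 290 left.
Give SKU-151 90 more to hit its cap of 110 ; 200 left.
SKU-107: +40 to 50 (cap) ; 160 left.
SKU-113: +150 to 160 (cap) ; 10 left.
SKU-102: +10 (room for 90) → 30. Pool exhausted.

30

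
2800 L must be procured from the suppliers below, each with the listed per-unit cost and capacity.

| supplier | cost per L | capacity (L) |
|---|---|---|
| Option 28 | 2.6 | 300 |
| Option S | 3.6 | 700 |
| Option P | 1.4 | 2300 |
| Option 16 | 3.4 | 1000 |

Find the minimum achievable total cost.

Fill from the cheapest supplier first.
Option P at 1.4: take all 2300 L ; 500 still needed.
Option 28 (2.6): use full 300 ; 200 L to go.
Option 16 at 3.4: take 200 of its 1000 ; requirement met.
Option S: unused.
Cost = 2300×1.4 + 300×2.6 + 200×3.4 = 4680.

4680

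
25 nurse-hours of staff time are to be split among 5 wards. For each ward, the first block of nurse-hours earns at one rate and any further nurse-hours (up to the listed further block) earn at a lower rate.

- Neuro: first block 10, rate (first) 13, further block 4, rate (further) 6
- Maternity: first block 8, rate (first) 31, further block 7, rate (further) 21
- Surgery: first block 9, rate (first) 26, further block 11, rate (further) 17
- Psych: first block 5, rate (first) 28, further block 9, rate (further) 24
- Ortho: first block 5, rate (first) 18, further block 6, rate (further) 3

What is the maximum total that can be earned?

Rank every tier by rate: Maternity/T1 31 > Psych/T1 28 > Surgery/T1 26 > Psych/T2 24 > Maternity/T2 21 > Ortho/T1 18 > Surgery/T2 17 > Neuro/T1 13 > Neuro/T2 6 > Ortho/T2 3.
Maternity/T1 (31): +8 — 17 left.
Psych T1 at 28: fill all 5 — 12 left.
Surgery T1 at 26: fill all 9 — 3 left.
Psych T2 at 24: only 3 left, fill 3.
Total = 31×8 + 28×5 + 26×9 + 24×3 = 694.

694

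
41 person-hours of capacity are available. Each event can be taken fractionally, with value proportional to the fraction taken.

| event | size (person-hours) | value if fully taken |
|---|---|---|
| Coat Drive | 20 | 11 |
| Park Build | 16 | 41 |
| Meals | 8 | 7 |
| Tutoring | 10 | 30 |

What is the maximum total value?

Sort by value density: Tutoring 30/10≈3, Park Build 41/16≈2.56, Meals 7/8≈0.875, Coat Drive 11/20≈0.55.
All 10 person-hours of Tutoring fit (value 30) → 31 remain.
Park Build: take in full, 16 person-hours for value 41 → 15 left.
Take all of Meals (8 person-hours, value 7) → 7 person-hours left.
7 person-hours left: a 7/20 share of Coat Drive gives 11×7/20 = 3.85.
Total value = 81.85.

81.85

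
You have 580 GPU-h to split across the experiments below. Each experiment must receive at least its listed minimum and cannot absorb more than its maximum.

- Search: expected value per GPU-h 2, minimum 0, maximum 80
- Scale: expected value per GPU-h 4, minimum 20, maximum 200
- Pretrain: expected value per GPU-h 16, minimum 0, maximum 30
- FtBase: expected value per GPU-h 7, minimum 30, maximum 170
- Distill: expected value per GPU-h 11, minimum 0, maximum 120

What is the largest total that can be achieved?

3910

Meeting every minimum uses 0+20+0+30+0 = 50 GPU-h, leaving 530.
Rank by expected value per GPU-h: Pretrain 16 > Distill 11 > FtBase 7 > Scale 4 > Search 2.
Pretrain: +30 to 30 (cap) → 500 left.
Give Distill 120 more to hit its cap of 120 → 380 left.
FtBase: +140 to 170 (cap) → 240 left.
Scale: +180 to 200 (cap) → 60 left.
Only 60 left; Search takes them to reach 60.
Total = 2×60 + 4×200 + 16×30 + 7×170 + 11×120 = 3910.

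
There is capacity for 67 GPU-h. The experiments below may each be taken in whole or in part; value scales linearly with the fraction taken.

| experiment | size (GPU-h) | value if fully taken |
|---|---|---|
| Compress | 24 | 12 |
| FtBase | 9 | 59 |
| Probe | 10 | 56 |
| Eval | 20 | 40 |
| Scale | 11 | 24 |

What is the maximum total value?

187.5

Rank by value-to-size ratio: FtBase 59/9≈6.56, Probe 56/10≈5.6, Scale 24/11≈2.18, Eval 40/20≈2, Compress 12/24≈0.5.
FtBase: take in full, 9 GPU-h for value 59 — 58 left.
Take all of Probe (10 GPU-h, value 56) — 48 GPU-h left.
All 11 GPU-h of Scale fit (value 24) — 37 remain.
Eval: take in full, 20 GPU-h for value 40 — 17 left.
Only 17 GPU-h remain; take 17/24 of Compress for value 12×17/24 = 8.5.
Total value = 187.5.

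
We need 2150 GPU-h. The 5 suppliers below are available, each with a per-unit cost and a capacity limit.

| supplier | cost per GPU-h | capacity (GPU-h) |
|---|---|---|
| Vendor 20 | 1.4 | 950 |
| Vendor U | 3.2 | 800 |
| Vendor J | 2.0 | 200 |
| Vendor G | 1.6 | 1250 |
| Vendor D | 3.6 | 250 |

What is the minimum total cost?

Fill from the cheapest supplier first.
Vendor 20 (1.4): use full 950 — 1200 GPU-h to go.
Vendor G at 1.6: take 1200 of its 1250 — requirement met.
Vendor J, Vendor U, Vendor D: unused.
Cost = 950×1.4 + 1200×1.6 = 3250.

3250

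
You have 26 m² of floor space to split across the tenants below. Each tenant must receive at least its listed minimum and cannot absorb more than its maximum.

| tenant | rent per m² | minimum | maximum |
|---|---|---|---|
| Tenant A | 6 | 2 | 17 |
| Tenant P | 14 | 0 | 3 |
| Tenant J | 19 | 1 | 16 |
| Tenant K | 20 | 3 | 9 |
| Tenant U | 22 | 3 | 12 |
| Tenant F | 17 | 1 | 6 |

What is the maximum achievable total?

Meeting every minimum uses 2+0+1+3+3+1 = 10 m², leaving 16.
Order the tenants by rent per m²: Tenant U 22 > Tenant K 20 > Tenant J 19 > Tenant F 17 > Tenant P 14 > Tenant A 6.
Give Tenant U 9 more to hit its cap of 12 — 7 left.
Tenant K takes 6 more to reach its cap of 9 — 1 left.
Tenant J: +1 (room for 15) → 2. Pool exhausted.
Total = 6×2 + 19×2 + 20×9 + 22×12 + 17×1 = 511.

511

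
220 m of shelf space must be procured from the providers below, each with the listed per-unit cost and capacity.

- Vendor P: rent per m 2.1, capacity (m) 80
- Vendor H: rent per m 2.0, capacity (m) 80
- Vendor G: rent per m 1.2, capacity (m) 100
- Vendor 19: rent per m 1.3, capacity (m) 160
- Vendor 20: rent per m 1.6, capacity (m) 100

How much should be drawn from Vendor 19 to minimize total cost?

120

Fill from the cheapest provider first.
Take 100 from Vendor G at 1.2 → need 120 more.
Vendor 19 (1.3): take the remaining 120 → done.
Vendor 20, Vendor H, Vendor P: unused.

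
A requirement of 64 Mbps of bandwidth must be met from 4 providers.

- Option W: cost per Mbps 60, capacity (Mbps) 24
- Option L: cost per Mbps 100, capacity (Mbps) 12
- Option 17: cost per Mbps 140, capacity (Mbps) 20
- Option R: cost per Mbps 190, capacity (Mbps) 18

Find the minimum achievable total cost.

6960

Fill from the cheapest provider first.
Option W at 60: take all 24 Mbps → 40 still needed.
Option L at 100: take all 12 Mbps → 28 still needed.
Option 17 (140): use full 20 → 8 Mbps to go.
Option R (190): take the remaining 8 → done.
Cost = 24×60 + 12×100 + 20×140 + 8×190 = 6960.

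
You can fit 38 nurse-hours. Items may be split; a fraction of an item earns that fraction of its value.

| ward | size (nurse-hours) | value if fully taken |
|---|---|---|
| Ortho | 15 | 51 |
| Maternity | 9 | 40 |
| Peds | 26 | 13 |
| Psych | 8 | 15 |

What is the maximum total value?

Best value per unit of size first: Maternity 40/9≈4.44, Ortho 51/15≈3.4, Psych 15/8≈1.88, Peds 13/26≈0.5.
All 9 nurse-hours of Maternity fit (value 40) ; 29 remain.
Take all of Ortho (15 nurse-hours, value 51) ; 14 nurse-hours left.
Take all of Psych (8 nurse-hours, value 15) ; 6 nurse-hours left.
Fill the last 6 nurse-hours with part of Peds: 6/26 of it earns 3.
Total value = 109.

109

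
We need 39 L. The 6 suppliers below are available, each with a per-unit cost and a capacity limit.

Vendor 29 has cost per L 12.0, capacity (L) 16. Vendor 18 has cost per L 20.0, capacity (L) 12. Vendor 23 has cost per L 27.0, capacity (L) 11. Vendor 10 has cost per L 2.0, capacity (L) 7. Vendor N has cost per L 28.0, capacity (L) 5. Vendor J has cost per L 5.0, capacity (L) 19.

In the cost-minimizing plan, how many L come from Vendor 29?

Cheapest first:
Vendor 10 (2.0): use full 7 → 32 L to go.
Vendor J at 5.0: take all 19 L → 13 still needed.
Vendor 29 (12.0): take the remaining 13 → done.
Vendor 18, Vendor 23, Vendor N: unused.

13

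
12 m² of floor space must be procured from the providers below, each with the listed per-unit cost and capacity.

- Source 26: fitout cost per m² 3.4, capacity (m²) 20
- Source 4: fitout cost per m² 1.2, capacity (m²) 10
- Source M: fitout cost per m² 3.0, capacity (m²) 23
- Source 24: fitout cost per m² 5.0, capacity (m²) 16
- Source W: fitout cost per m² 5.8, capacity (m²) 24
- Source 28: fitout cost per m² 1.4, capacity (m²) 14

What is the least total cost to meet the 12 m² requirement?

14.8

Use providers in increasing cost order.
Source 4 (1.2): use full 10 ; 2 m² to go.
Source 28 at 1.4: take 2 of its 14 ; requirement met.
Source M, Source 26, Source 24, Source W: unused.
Cost = 10×1.2 + 2×1.4 = 14.8.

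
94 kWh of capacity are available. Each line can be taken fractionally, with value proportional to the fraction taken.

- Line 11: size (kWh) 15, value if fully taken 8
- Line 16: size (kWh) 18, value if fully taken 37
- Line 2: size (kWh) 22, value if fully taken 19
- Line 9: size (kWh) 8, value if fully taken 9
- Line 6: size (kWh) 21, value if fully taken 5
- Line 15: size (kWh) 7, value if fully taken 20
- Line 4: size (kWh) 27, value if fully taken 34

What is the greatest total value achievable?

125.4

Rank by value-to-size ratio: Line 15 20/7≈2.86, Line 16 37/18≈2.06, Line 4 34/27≈1.26, Line 9 9/8≈1.12, Line 2 19/22≈0.864, Line 11 8/15≈0.533, Line 6 5/21≈0.238.
Line 15: take in full, 7 kWh for value 20 → 87 left.
All 18 kWh of Line 16 fit (value 37) → 69 remain.
Line 4: take in full, 27 kWh for value 34 → 42 left.
All 8 kWh of Line 9 fit (value 9) → 34 remain.
Line 2: take in full, 22 kWh for value 19 → 12 left.
12 kWh left: a 12/15 share of Line 11 gives 8×12/15 = 6.4.
Total value = 125.4.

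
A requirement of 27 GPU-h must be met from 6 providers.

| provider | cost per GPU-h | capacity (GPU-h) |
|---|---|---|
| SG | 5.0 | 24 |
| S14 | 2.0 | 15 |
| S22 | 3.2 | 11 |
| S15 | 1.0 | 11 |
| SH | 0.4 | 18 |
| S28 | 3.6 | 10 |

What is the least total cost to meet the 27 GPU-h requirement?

Cheapest first:
Take 18 from SH at 0.4 ; need 9 more.
Take 9 from S15 at 1.0 to finish.
S14, S22, S28, SG: unused.
Cost = 18×0.4 + 9×1.0 = 16.2.

16.2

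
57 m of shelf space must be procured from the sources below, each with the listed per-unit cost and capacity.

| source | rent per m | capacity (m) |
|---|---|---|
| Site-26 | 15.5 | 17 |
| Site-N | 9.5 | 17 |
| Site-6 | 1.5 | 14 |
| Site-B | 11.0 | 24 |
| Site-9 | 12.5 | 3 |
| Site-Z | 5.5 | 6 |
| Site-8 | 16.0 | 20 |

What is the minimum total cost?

Fill from the cheapest source first.
Take 14 from Site-6 at 1.5 ; need 43 more.
Take 6 from Site-Z at 5.5 ; need 37 more.
Site-N at 9.5: take all 17 m ; 20 still needed.
Site-B (11.0): take the remaining 20 ; done.
Site-9, Site-26, Site-8: unused.
Cost = 14×1.5 + 6×5.5 + 17×9.5 + 20×11.0 = 435.5.

435.5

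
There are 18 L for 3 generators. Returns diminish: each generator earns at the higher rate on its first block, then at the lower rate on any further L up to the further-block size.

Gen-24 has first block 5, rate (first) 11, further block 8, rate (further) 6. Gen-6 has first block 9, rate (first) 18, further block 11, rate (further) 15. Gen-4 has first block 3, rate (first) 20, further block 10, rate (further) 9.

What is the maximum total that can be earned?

Treat each block as its own option and order by rate: Gen-4/tier1 20 > Gen-6/tier1 18 > Gen-6/tier2 15 > Gen-24/tier1 11 > Gen-4/tier2 9 > Gen-24/tier2 6.
Fill Gen-4 tier1 block (3 at 20) → 15 left.
Gen-6 tier1 at 18: fill all 9 → 6 left.
Gen-6/tier2: +6 of 11 at 15; pool empty.
Total = 20×3 + 18×9 + 15×6 = 312.

312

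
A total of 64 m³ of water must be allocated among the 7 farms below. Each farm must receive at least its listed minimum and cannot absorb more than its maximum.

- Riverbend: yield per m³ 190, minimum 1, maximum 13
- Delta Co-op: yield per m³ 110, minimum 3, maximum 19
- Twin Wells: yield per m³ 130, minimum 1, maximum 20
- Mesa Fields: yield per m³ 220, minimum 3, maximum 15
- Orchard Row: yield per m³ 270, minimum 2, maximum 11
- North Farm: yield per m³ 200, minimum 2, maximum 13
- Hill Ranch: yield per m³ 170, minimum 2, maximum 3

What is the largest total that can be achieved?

12960

Meeting every minimum uses 1+3+1+3+2+2+2 = 14 m³, leaving 50.
Rank by yield per m³: Orchard Row 270 > Mesa Fields 220 > North Farm 200 > Riverbend 190 > Hill Ranch 170 > Twin Wells 130 > Delta Co-op 110.
Orchard Row takes 9 more to reach its cap of 11 ; 41 left.
Give Mesa Fields 12 more to hit its cap of 15 ; 29 left.
North Farm: +11 to 13 (cap) ; 18 left.
Give Riverbend 12 more to hit its cap of 13 ; 6 left.
Hill Ranch takes 1 more to reach its cap of 3 ; 5 left.
Twin Wells: +5 (room for 19) → 6. Pool exhausted.
Total = 190×13 + 110×3 + 130×6 + 220×15 + 270×11 + 200×13 + 170×3 = 12960.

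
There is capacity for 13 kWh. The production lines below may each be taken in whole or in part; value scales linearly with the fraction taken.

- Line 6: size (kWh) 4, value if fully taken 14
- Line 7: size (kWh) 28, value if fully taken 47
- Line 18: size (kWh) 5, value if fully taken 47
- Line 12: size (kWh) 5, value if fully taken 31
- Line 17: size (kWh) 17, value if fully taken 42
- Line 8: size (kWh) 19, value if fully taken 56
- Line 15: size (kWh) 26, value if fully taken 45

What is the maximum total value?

88.5

Rank by value-to-size ratio: Line 18 47/5≈9.4, Line 12 31/5≈6.2, Line 6 14/4≈3.5, Line 8 56/19≈2.95, Line 17 42/17≈2.47, Line 15 45/26≈1.73, Line 7 47/28≈1.68.
All 5 kWh of Line 18 fit (value 47) — 8 remain.
Take all of Line 12 (5 kWh, value 31) — 3 kWh left.
3 kWh left: a 3/4 share of Line 6 gives 14×3/4 = 10.5.
Total value = 88.5.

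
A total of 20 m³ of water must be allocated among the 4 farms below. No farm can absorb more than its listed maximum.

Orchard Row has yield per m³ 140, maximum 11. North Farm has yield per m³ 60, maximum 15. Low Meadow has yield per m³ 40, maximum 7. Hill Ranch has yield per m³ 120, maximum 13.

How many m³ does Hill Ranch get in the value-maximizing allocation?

9

Highest yield per m³ first: Orchard Row 140 > Hill Ranch 120 > North Farm 60 > Low Meadow 40.
Orchard Row takes 11 to reach its cap of 11 → 9 left.
Only 9 left; Hill Ranch takes them to reach 9.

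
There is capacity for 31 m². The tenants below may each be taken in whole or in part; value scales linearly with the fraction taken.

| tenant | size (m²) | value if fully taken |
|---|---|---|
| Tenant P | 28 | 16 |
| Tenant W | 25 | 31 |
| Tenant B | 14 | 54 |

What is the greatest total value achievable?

Sort by value density: Tenant B 54/14≈3.86, Tenant W 31/25≈1.24, Tenant P 16/28≈0.571.
Take all of Tenant B (14 m², value 54) ; 17 m² left.
Fill the last 17 m² with part of Tenant W: 17/25 of it earns 21.08.
Total value = 75.08.

75.08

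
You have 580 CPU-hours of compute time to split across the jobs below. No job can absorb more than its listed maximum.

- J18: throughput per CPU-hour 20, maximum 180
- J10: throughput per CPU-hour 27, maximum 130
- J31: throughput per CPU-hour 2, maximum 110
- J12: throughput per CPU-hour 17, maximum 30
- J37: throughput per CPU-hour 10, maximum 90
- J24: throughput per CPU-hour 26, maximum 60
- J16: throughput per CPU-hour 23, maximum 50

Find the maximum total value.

Highest throughput per CPU-hour first: J10 27 > J24 26 > J16 23 > J18 20 > J12 17 > J37 10 > J31 2.
J10 takes 130 to reach its cap of 130 — 450 left.
J24: +60 to 60 (cap) — 390 left.
Give J16 50 to hit its cap of 50 — 340 left.
J18 takes 180 to reach its cap of 180 — 160 left.
Give J12 30 to hit its cap of 30 — 130 left.
Give J37 90 to hit its cap of 90 — 40 left.
J31: +40 (room for 110) → 40. Pool exhausted.
Total = 20×180 + 27×130 + 2×40 + 17×30 + 10×90 + 26×60 + 23×50 = 11310.

11310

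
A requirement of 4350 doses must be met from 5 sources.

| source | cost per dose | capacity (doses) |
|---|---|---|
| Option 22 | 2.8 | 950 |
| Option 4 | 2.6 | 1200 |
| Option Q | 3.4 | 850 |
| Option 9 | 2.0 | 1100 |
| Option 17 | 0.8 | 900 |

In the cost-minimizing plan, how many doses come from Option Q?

Cheapest first:
Option 17 (0.8): use full 900 → 3450 doses to go.
Take 1100 from Option 9 at 2.0 → need 2350 more.
Take 1200 from Option 4 at 2.6 → need 1150 more.
Option 22 (2.8): use full 950 → 200 doses to go.
Option Q at 3.4: take 200 of its 850 → requirement met.

200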